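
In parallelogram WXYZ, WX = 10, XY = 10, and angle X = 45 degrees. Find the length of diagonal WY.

Using the law of cosines:
d^2 = 10^2 + 10^2 - 2(10)(10)cos(45 degrees)
d^2 = 100 + 100 - 200*sqrt(2)/2
d^2 = 200 - 100*sqrt(2)
d = 10*sqrt(2 - sqrt(2))

10*sqrt(2 - sqrt(2))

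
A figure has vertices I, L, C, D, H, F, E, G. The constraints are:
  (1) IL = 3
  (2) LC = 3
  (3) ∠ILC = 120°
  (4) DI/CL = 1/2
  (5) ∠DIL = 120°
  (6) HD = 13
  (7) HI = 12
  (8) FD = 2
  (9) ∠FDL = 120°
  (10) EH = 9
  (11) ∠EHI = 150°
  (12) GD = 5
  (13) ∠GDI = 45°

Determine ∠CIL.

Step 1: By the law of cosines on triangle ILC: IC² = 3² + 3² − 2·3·3·cos(120°) = 27, so IC = 3·√3.
Step 2: By the inverse law of cosines on triangle CIL: cos(∠CIL) = ((3·√3)² + 3² − 3²) / (2·3·√3·3) = 27/31.18 = 0.866, so ∠CIL = 30°.

Therefore, the measure of angle ∠CIL = 30°.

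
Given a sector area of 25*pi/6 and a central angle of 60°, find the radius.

The sector covers 60°/360° = 1/6 of the full circle.
Full circle area = 25*pi/6 / 1/6 = 25*pi.
Since full area = πr², we get r² = 25*pi/π = 25, so r = 5.

5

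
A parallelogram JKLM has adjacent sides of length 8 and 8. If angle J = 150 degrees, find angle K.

Opposite sides of a parallelogram are parallel, so consecutive angles form co-interior angles on a transversal.
Co-interior angles sum to 180°, giving angle K = 180 - 150 = 30 degrees.

30 degrees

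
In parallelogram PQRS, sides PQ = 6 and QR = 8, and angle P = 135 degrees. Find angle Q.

In a parallelogram, consecutive angles are supplementary (sum to 180°).
angle Q = 180 - angle P
angle Q = 180 - 135
angle Q = 45 degrees

45 degrees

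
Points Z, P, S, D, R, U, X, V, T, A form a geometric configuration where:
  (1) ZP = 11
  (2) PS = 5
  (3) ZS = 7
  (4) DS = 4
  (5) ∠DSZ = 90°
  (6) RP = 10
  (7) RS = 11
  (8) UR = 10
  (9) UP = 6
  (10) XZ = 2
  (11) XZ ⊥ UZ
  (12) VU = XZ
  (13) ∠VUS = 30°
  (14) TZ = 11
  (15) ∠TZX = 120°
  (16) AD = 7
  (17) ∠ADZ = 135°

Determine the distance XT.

Step 1: By the law of cosines on triangle XZT: XT² = 2² + 11² − 2·2·11·cos(120°) = 147, so XT = 7·√3.

Therefore, the length of XT = 7·√3.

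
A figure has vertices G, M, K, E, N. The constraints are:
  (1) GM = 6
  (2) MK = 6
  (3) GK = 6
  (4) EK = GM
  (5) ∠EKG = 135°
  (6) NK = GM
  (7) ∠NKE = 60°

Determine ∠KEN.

From the given relations: EK = GM = 6; NK = GM = 6.
Step 1: By the law of cosines on triangle EKN: EN² = 6² + 6² − 2·6·6·cos(60°) = 36, so EN = 6.
Step 2: By the inverse law of cosines on triangle KEN: cos(∠KEN) = (6² + 6² − 6²) / (2·6·6) = 36/72 = 0.5, so ∠KEN = 60°.

Therefore, the measure of angle ∠KEN = 60°.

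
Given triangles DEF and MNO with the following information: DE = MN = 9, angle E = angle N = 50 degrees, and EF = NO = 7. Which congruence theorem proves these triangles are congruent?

The given information provides:
DE = MN = 9, angle E = angle N = 50 degrees, and EF = NO = 7
This matches the SAS congruence theorem.
Two pairs of corresponding sides and the included angle are equal (Side-Angle-Side).

SAS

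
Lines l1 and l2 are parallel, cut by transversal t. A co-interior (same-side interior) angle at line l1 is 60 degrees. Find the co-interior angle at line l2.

Co-interior angles (same-side interior) formed by parallel lines and a transversal are supplementary (sum to 180 degrees).
The given angle is 60 degrees.
The co-interior angle = 180 - 60 = 120 degrees.

120 degrees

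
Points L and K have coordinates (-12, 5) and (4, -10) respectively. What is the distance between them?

d = sqrt((16)^2 + (-15)^2) = sqrt(481)

sqrt(481)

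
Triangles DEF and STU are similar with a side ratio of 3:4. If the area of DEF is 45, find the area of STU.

Area ratio = (3/4)^2 = 9/16. Area of STU = 45 * 16/9 = 80.

80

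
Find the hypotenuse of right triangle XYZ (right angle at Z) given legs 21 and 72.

By the Pythagorean theorem: XY^2 = XZ^2 + YZ^2
XY^2 = 21^2 + 72^2 = 441 + 5184 = 5625
XY = sqrt(5625) = 75

75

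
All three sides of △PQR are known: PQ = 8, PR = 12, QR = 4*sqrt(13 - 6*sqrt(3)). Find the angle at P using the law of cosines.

cos(P) = (8² + 12² - (4*sqrt(13 - 6*sqrt(3)))²) / (2 × 8 × 12) = sqrt(3)/2, so P = arccos(sqrt(3)/2) = 30°.

30°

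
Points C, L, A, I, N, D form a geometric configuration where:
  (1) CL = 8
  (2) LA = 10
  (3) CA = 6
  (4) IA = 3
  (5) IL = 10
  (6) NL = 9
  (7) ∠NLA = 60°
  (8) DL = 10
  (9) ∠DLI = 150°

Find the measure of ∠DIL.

Step 1: By the law of cosines on triangle ILD: ID² = 10² + 10² − 2·10·10·cos(150°) = 373.21, so ID ≈ 19.32.
Step 2: By the inverse law of cosines on triangle DIL: cos(∠DIL) = (19.32² + 10² − 10²) / (2·19.32·10) = 373.21/386.37 = 0.9659, so ∠DIL = 15°.

Therefore, the measure of angle ∠DIL = 15°.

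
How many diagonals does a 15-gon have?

The number of diagonals in an n-gon is n(n - 3)/2.
For n = 15: 15(15 - 3)/2 = 15 × 12 / 2 = 90.

90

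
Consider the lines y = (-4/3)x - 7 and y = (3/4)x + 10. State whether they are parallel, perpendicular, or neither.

Slope of line 1: m1 = -4/3
Slope of line 2: m2 = 3/4
m1 * m2 = (-4/3) * (3/4) = -1 = -1, so the lines are perpendicular.

Perpendicular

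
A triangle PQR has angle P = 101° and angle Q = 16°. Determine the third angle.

Let angle R = x. Then 101 + 16 + x = 180.
x = 180 - 117 = 63 degrees.

63 degrees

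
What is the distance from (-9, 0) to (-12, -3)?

d = sqrt((-12 - -9)^2 + (-3 - 0)^2)
d = sqrt(-3^2 + -3^2)
d = sqrt(9 + 9)
d = sqrt(18) = 3*sqrt(2)

3*sqrt(2)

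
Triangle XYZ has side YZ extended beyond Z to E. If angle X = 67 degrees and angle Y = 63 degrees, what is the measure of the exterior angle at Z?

By the exterior angle theorem, an exterior angle of a triangle equals the sum of the two remote interior angles.
Exterior angle = angle X + angle Y
Exterior angle = 67 + 63 = 130 degrees

130 degrees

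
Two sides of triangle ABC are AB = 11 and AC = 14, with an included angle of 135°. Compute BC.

Law of cosines: BC^2 = 11^2 + 14^2 - 2(11)(14)cos(135°) = 154*sqrt(2) + 317, so BC = sqrt(154*sqrt(2) + 317).

sqrt(154*sqrt(2) + 317)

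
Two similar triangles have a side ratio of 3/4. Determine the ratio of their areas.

The ratio of areas of similar triangles equals the square of the side ratio.
Side ratio = 3:4
Area ratio = (3/4)^2 = 9/16 = 9:16

9:16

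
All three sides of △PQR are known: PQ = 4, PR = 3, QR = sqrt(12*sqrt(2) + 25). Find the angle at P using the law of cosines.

By the inverse law of cosines: cos(P) = (PQ² + PR² - QR²) / (2 × PQ × PR)
cos(P) = (4² + 3² - (sqrt(12*sqrt(2) + 25))²) / (2 × 4 × 3)
cos(P) = (16 + 9 - (12*sqrt(2) + 25)) / 24
cos(P) = -sqrt(2)/2
P = arccos(-sqrt(2)/2) = 135°

135°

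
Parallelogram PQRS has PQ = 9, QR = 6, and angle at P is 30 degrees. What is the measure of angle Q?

Consecutive angles are supplementary: angle Q = 180 - 30 = 150 degrees.

150 degrees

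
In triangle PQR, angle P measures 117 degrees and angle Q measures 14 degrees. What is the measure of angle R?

angle R = 180 - 117 - 14 = 49 degrees.

49 degrees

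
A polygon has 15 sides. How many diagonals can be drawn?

The number of diagonals in an n-gon is n(n - 3)/2.
For n = 15: 15(15 - 3)/2 = 15 × 12 / 2 = 90.

90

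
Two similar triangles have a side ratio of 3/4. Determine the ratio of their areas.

Area scales with the square of linear dimensions. If every length is multiplied by 3/4, then the area is multiplied by (3/4)^2 = 9/16.
The area ratio is 9:16.

9:16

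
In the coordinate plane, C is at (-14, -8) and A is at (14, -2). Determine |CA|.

d = sqrt((28)^2 + (6)^2) = sqrt(820) = 2*sqrt(205)

2*sqrt(205)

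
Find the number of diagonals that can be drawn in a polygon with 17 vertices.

Total line segments between 17 vertices = C(17,2) = 136.
Subtract the 17 sides: 136 - 17 = 119 diagonals.

119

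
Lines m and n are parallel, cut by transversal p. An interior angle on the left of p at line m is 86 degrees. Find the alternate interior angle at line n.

Alternate interior angles lie on opposite sides of the transversal, between the parallel lines.
By the alternate interior angle theorem, they are equal: 86 degrees.

86 degrees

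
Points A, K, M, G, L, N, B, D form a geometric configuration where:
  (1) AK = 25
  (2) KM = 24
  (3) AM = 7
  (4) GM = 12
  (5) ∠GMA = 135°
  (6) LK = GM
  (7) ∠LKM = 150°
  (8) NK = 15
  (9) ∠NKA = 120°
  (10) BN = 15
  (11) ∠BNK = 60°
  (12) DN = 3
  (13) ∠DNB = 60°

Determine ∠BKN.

Step 1: By the law of cosines on triangle KNB: KB² = 15² + 15² − 2·15·15·cos(60°) = 225, so KB = 15.
Step 2: By the inverse law of cosines on triangle BKN: cos(∠BKN) = (15² + 15² − 15²) / (2·15·15) = 225/450 = 0.5, so ∠BKN = 60°.

Therefore, the measure of angle ∠BKN = 60°.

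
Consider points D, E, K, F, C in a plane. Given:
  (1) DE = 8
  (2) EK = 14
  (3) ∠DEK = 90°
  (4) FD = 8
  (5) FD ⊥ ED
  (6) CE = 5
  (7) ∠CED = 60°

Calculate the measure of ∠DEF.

Step 1: By the law of cosines on triangle EDF: EF² = 8² + 8² − 2·8·8·cos(90°) = 128, so EF = 8·√2.
Step 2: By the inverse law of cosines on triangle DEF: cos(∠DEF) = (8² + (8·√2)² − 8²) / (2·8·8·√2) = 128/181.02 = 0.7071, so ∠DEF = 45°.

Therefore, the measure of angle ∠DEF = 45°.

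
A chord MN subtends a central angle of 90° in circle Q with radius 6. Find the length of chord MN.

Drop a perpendicular from the center to the chord, bisecting both the chord and the central angle.
Each half-chord = r sin(θ/2) = 6 sin(45°).
The full chord = 2 × 6 × sin(45°) = 6*sqrt(2).

6*sqrt(2)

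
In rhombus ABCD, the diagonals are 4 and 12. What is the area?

Area = (4 * 12) / 2 = 48 / 2 = 24

24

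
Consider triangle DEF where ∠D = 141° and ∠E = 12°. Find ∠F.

By the triangle angle sum property, the three interior angles of any triangle add up to 180°.
We know angle D = 141° and angle E = 12°, so their sum is 153°.
Therefore angle F = 180° - 153° = 27°.

27 degrees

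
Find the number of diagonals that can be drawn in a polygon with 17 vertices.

The number of diagonals in an n-gon is n(n - 3)/2.
For n = 17: 17(17 - 3)/2 = 17 × 14 / 2 = 119.

119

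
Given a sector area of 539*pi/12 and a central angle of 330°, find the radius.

The sector covers 330°/360° = 11/12 of the full circle.
Full circle area = 539*pi/12 / 11/12 = 49*pi.
Since full area = πr², we get r² = 49*pi/π = 49, so r = 7.

7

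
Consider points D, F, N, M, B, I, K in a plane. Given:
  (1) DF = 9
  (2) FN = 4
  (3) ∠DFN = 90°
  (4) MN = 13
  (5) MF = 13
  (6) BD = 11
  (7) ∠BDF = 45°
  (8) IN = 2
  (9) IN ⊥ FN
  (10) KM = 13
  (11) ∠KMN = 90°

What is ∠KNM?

Step 1: By the law of cosines on triangle NMK: NK² = 13² + 13² − 2·13·13·cos(90°) = 338, so NK = 13·√2.
Step 2: By the inverse law of cosines on triangle KNM: cos(∠KNM) = ((13·√2)² + 13² − 13²) / (2·13·√2·13) = 338/478 = 0.7071, so ∠KNM = 45°.

Therefore, the measure of angle ∠KNM = 45°.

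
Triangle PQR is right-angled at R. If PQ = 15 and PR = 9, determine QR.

QR = sqrt(15^2 - 9^2) = sqrt(144) = 12

12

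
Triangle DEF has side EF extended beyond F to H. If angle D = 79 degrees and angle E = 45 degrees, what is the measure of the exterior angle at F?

Exterior angle = 79 + 45 = 124 degrees (exterior angle theorem).

124 degrees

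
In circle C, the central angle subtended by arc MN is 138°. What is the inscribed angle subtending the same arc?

An inscribed angle intercepts an arc from a point on the circle, while the central angle intercepts the same arc from the center.
The inscribed angle is always half the central angle: 138° / 2 = 69°.

69°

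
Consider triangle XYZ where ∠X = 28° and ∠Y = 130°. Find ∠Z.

The interior angles sum to 180°: angle Z = 180 - 28 - 130 = 22°.
The triangle is obtuse (angles 28°, 130°, 22°).

22 degrees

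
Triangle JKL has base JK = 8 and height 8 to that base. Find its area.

Area = (1/2) * base * height
Area = (1/2) * 8 * 8
Area = 32

32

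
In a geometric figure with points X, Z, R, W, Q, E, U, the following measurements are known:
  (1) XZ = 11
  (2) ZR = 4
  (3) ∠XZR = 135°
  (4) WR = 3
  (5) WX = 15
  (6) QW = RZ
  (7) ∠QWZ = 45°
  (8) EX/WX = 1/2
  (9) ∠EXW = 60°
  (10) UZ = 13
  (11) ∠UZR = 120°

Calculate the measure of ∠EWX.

From the given relations: EX = 1/2·WX = 1/2·15 ≈ 7.5.
Step 1: By the law of cosines on triangle WXE: WE² = 15² + 7.5² − 2·15·7.5·cos(60°) = 168.75, so WE ≈ 12.99.
Step 2: By the inverse law of cosines on triangle EWX: cos(∠EWX) = (12.99² + 15² − 7.5²) / (2·12.99·15) = 337.5/389.71 = 0.866, so ∠EWX = 30°.

Therefore, the measure of angle ∠EWX = 30°.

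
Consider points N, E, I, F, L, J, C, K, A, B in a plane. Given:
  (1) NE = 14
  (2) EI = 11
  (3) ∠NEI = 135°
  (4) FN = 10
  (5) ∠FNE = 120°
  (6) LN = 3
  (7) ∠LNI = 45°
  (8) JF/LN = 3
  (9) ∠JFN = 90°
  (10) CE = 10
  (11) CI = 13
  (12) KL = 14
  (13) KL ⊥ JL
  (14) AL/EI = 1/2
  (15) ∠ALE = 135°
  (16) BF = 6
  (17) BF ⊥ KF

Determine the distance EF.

Step 1: By the law of cosines on triangle ENF: EF² = 14² + 10² − 2·14·10·cos(120°) = 436, so EF = 2·√109.

Therefore, the length of EF = 2·√109.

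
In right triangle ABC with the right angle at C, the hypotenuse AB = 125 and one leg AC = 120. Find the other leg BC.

BC = sqrt(125^2 - 120^2) = sqrt(1225) = 35

35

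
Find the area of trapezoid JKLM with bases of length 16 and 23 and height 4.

Area of a trapezoid = (base1 + base2) * height / 2
Area = (16 + 23) * 4 / 2
Area = 39 * 4 / 2
Area = 156 / 2
Area = 78

78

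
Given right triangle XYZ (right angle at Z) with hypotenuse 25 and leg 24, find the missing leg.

Rearranging the Pythagorean theorem to solve for the unknown leg:
leg^2 = hypotenuse^2 - known_leg^2 = 625 - 576 = 49
leg = sqrt(49) = 7.

7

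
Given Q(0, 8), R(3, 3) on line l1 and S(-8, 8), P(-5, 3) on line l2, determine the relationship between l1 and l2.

Slope of line 1: m1 = (3 - 8)/(3 - 0) = -5/3 = -5/3
Slope of line 2: m2 = (3 - 8)/(-5 - -8) = -5/3 = -5/3
Since m1 = m2 = -5/3, the lines are parallel.

Parallel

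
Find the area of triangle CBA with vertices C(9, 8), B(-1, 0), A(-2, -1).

Using the Shoelace formula for a triangle:
Area = (1/2)|x0(y1 - y2) + x1(y2 - y0) + x2(y0 - y1)|
Area = (1/2)|9(0 - -1) + -1(-1 - 8) + -2(8 - 0)|
Area = (1/2)|9 + 9 + -16|
Area = (1/2)|2|
Area = (1/2)(2)
Area = 1

1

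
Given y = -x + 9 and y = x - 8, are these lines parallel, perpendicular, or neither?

Slope of line 1: m1 = -1
Slope of line 2: m2 = 1
m1 * m2 = -1, so perpendicular.

Perpendicular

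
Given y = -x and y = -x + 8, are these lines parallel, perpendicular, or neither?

Slope of line 1: m1 = -1
Slope of line 2: m2 = -1
Two lines are parallel if and only if they have equal slopes (or both are vertical).
Here m1 = m2 = -1, confirming the lines are parallel.

Parallel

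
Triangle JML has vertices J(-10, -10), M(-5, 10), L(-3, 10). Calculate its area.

Using the Shoelace formula for a triangle:
Area = (1/2)|x0(y1 - y2) + x1(y2 - y0) + x2(y0 - y1)|
Area = (1/2)|-10(10 - 10) + -5(10 - -10) + -3(-10 - 10)|
Area = (1/2)|0 + -100 + 60|
Area = (1/2)|-40|
Area = (1/2)(40)
Area = 20

20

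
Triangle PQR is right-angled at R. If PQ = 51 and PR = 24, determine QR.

QR = sqrt(51^2 - 24^2) = sqrt(2025) = 45

45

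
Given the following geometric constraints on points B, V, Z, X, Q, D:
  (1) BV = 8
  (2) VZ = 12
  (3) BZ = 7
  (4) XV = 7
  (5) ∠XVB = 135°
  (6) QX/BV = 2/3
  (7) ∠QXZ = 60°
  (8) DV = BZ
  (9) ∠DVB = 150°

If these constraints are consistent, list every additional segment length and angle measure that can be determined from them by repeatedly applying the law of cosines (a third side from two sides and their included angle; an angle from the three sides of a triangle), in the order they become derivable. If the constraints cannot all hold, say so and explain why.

The constraints are consistent. Derivable facts, in order:
After 1 step:
- BD ≈ 14.49
- BX ≈ 13.86
- ∠BVZ = 34.09°
- ∠BZV = 39.84°
- ∠VBZ = 106.07°
After 2 steps:
- ∠BDV = 16.02°
- ∠BXV = 24.08°
- ∠DBV = 13.98°
- ∠VBX = 20.92°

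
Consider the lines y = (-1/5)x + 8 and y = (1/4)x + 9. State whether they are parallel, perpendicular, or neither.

Slope of line 1: m1 = -1/5
Slope of line 2: m2 = 1/4
For parallel lines we need equal slopes: -1/5 != 1/4.
For perpendicular lines we need m1*m2 = -1: (-1/5)(1/4) = -1/20 != -1.
Since neither condition holds, the lines are neither parallel nor perpendicular.

Neither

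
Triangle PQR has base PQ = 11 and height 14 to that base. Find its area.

A triangle's area is half the area of a rectangle with the same base and height.
Area = (1/2) * 11 * 14 = 77.

77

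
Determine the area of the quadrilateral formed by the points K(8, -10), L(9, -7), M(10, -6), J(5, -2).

Shoelace: sum of cross terms = 26, Area = (1/2)|26| = 13

13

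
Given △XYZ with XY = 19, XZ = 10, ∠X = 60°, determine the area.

When two sides and the included angle are known, the area formula is (1/2)ab sin(C).
The height from one side to the opposite vertex is 10 sin(60°) = 5*sqrt(3).
Area = (1/2) * 19 * 5*sqrt(3) = 95*sqrt(3)/2.

95*sqrt(3)/2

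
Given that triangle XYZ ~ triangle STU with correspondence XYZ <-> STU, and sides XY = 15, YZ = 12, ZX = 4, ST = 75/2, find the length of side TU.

Similar triangles have proportional sides. Setting up the proportion:
ST / XY = TU / YZ
75/2 / 15 = TU / 12
TU = 12 * 75/2 / 15 = 30.

30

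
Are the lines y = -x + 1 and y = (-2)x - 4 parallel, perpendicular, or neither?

Slope of line 1: m1 = -1
Slope of line 2: m2 = -2
For parallel lines we need equal slopes: -1 != -2.
For perpendicular lines we need m1*m2 = -1: (-1)(-2) = 2 != -1.
Since neither condition holds, the lines are neither parallel nor perpendicular.

Neither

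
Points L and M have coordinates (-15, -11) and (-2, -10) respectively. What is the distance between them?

d = sqrt((-2 - -15)^2 + (-10 - -11)^2)
d = sqrt(13^2 + 1^2)
d = sqrt(169 + 1)
d = sqrt(170)

sqrt(170)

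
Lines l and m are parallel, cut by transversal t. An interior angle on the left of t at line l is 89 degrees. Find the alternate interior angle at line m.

Alternate interior angles lie on opposite sides of the transversal, between the parallel lines.
By the alternate interior angle theorem, they are equal: 89 degrees.

89 degrees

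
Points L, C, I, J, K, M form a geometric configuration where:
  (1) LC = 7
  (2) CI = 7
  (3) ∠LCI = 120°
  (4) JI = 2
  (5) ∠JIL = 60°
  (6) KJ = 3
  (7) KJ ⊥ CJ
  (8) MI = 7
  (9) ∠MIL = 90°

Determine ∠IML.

Step 1: By the law of cosines on triangle LCI: LI² = 7² + 7² − 2·7·7·cos(120°) = 147, so LI = 7·√3.
Step 2: By the law of cosines on triangle MIL: ML² = 7² + (7·√3)² − 2·7·7·√3·cos(90°) = 196, so ML = 14.
Step 3: By the inverse law of cosines on triangle IML: cos(∠IML) = (7² + 14² − (7·√3)²) / (2·7·14) = 98/196 = 0.5, so ∠IML = 60°.

Therefore, the measure of angle ∠IML = 60°.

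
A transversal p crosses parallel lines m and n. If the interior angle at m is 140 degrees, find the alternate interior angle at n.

Alternate interior angles lie on opposite sides of the transversal, between the parallel lines.
By the alternate interior angle theorem, they are equal: 140 degrees.

140 degrees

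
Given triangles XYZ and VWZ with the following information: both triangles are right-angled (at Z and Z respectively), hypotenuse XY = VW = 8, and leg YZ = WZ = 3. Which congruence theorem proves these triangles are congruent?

The given information provides:
both triangles are right-angled (at Z and Z respectively), hypotenuse XY = VW = 8, and leg YZ = WZ = 3
This matches the HL congruence theorem.
The hypotenuse and one leg of two right triangles are equal (Hypotenuse-Leg).

HL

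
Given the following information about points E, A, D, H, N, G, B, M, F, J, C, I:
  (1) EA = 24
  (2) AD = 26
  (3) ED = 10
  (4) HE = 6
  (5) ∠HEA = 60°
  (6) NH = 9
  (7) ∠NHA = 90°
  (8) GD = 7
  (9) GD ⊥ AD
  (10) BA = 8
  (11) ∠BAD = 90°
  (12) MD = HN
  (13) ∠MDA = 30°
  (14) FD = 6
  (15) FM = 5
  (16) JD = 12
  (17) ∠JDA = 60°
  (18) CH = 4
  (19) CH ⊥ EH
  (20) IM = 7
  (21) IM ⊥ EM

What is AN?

Step 1: By the law of cosines on triangle HEA: HA² = 6² + 24² − 2·6·24·cos(60°) = 468, so HA = 6·√13.
Step 2: By the law of cosines on triangle AHN: AN² = (6·√13)² + 9² − 2·6·√13·9·cos(90°) = 549, so AN = 3·√61.

Therefore, the length of AN = 3·√61.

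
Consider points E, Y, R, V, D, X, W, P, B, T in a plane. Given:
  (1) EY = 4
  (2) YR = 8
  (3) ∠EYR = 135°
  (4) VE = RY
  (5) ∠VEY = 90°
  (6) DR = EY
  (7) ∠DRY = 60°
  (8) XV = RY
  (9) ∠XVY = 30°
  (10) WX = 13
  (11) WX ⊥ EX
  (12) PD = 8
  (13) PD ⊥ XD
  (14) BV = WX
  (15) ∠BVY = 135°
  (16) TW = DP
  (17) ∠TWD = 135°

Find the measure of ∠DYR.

From the given relations: DR = EY = 4.
Step 1: By the law of cosines on triangle YRD: YD² = 8² + 4² − 2·8·4·cos(60°) = 48, so YD = 4·√3.
Step 2: By the inverse law of cosines on triangle DYR: cos(∠DYR) = ((4·√3)² + 8² − 4²) / (2·4·√3·8) = 96/110.85 = 0.866, so ∠DYR = 30°.

Therefore, the measure of angle ∠DYR = 30°.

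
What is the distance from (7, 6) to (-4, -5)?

d = sqrt((-11)^2 + (-11)^2) = sqrt(242) = 11*sqrt(2)

11*sqrt(2)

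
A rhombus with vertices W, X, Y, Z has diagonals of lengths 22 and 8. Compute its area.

Area of a rhombus = (d1 * d2) / 2
Area = (22 * 8) / 2
Area = 176 / 2
Area = 88

88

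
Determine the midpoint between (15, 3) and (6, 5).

The midpoint is the point halfway along the segment.
Move half the horizontal distance: 15 + (6 - 15)/2 = 15 + -9/2 = 21/2
Move half the vertical distance: 3 + (5 - 3)/2 = 3 + 2/2 = 4
Midpoint = (21/2, 4)

(21/2, 4)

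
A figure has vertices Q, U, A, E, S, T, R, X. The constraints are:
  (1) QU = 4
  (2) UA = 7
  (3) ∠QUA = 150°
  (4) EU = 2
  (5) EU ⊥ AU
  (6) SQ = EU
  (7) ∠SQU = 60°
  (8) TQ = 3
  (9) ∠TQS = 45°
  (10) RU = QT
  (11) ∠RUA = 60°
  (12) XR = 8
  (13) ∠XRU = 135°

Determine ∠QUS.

From the given relations: SQ = EU = 2.
Step 1: By the law of cosines on triangle UQS: US² = 4² + 2² − 2·4·2·cos(60°) = 12, so US = 2·√3.
Step 2: By the inverse law of cosines on triangle QUS: cos(∠QUS) = (4² + (2·√3)² − 2²) / (2·4·2·√3) = 24/27.71 = 0.866, so ∠QUS = 30°.

Therefore, the measure of angle ∠QUS = 30°.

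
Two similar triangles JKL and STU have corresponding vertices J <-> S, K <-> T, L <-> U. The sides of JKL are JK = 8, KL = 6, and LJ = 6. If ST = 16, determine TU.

Similar triangles have proportional sides. Setting up the proportion:
ST / JK = TU / KL
16 / 8 = TU / 6
TU = 6 * 16 / 8 = 12.

12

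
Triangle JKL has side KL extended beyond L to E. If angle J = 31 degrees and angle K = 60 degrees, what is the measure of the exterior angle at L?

By the exterior angle theorem, an exterior angle of a triangle equals the sum of the two remote interior angles.
Exterior angle = angle J + angle K
Exterior angle = 31 + 60 = 91 degrees

91 degrees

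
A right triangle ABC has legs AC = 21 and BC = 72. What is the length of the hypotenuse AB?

AB = sqrt(21^2 + 72^2) = sqrt(5625) = 75

75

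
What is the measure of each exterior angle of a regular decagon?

Each exterior angle of a regular n-gon is 360 / n.
For n = 10: 360 / 10 = 36 degrees.

36 degrees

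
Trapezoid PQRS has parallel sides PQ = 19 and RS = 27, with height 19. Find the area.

Area = (19 + 27) * 19 / 2 = 874 / 2 = 437

437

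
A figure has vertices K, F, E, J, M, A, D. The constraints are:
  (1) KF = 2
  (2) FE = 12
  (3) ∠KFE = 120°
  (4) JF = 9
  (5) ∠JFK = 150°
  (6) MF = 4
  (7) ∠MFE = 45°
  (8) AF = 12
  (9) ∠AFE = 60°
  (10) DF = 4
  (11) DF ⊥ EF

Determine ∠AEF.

Step 1: By the law of cosines on triangle EFA: EA² = 12² + 12² − 2·12·12·cos(60°) = 144, so EA = 12.
Step 2: By the inverse law of cosines on triangle AEF: cos(∠AEF) = (12² + 12² − 12²) / (2·12·12) = 144/288 = 0.5, so ∠AEF = 60°.

Therefore, the measure of angle ∠AEF = 60°.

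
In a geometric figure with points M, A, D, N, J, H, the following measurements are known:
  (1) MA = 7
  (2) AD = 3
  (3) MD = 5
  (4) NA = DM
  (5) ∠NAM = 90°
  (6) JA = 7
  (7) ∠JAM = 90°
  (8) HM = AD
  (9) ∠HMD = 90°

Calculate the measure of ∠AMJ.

Step 1: By the law of cosines on triangle MAJ: MJ² = 7² + 7² − 2·7·7·cos(90°) = 98, so MJ = 7·√2.
Step 2: By the inverse law of cosines on triangle AMJ: cos(∠AMJ) = (7² + (7·√2)² − 7²) / (2·7·7·√2) = 98/138.59 = 0.7071, so ∠AMJ = 45°.

Therefore, the measure of angle ∠AMJ = 45°.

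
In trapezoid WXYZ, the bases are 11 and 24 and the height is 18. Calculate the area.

A trapezoid's area equals the midsegment times the height.
The midsegment is (11 + 24) / 2 = 35/2.
Area = 35/2 * 18 = 315.

315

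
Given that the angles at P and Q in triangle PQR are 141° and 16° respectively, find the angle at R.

Let angle R = x. Then 141 + 16 + x = 180.
x = 180 - 157 = 23 degrees.

23 degrees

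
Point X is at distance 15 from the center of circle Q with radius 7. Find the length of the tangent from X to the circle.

tangent = √(d² - r²) = √(15² - 7²) = √(225 - 49) = √176 = 4*sqrt(11)

4*sqrt(11)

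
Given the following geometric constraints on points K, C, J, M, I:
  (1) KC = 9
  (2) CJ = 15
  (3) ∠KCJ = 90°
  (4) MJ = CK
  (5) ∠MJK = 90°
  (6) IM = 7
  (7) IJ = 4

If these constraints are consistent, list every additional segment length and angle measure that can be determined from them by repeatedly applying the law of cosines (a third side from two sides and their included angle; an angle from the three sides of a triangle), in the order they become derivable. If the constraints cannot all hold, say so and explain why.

The constraints are consistent. Derivable facts, in order:
After 1 step:
- KJ = 3·√34
- ∠IJM = 48.19°
- ∠IMJ = 25.21°
- ∠JIM = 106.6°
After 2 steps:
- KM = 3·√43
- ∠CJK = 30.96°
- ∠CKJ = 59.04°
After 3 steps:
- ∠JKM = 27.23°
- ∠JMK = 62.77°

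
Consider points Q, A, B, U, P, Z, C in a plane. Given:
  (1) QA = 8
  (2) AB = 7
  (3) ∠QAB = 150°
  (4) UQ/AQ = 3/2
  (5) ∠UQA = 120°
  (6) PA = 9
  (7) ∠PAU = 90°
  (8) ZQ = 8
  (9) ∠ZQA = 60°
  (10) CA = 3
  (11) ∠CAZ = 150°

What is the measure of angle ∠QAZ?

Step 1: By the law of cosines on triangle AQZ: AZ² = 8² + 8² − 2·8·8·cos(60°) = 64, so AZ = 8.
Step 2: By the inverse law of cosines on triangle QAZ: cos(∠QAZ) = (8² + 8² − 8²) / (2·8·8) = 64/128 = 0.5, so ∠QAZ = 60°.

Therefore, the measure of angle ∠QAZ = 60°.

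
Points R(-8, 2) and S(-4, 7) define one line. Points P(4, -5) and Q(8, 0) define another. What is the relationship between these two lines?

Slope of line 1: m1 = (7 - 2)/(-4 - -8) = 5/4 = 5/4
Slope of line 2: m2 = (0 - -5)/(8 - 4) = 5/4 = 5/4
Two lines are parallel if and only if they have equal slopes (or both are vertical).
Here m1 = m2 = 5/4, confirming the lines are parallel.

Parallel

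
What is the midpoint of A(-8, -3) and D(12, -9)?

The midpoint is the point halfway along the segment.
Move half the horizontal distance: -8 + (12 - -8)/2 = -8 + 20/2 = 2
Move half the vertical distance: -3 + (-9 - -3)/2 = -3 + -6/2 = -6
Midpoint = (2, -6)

(2, -6)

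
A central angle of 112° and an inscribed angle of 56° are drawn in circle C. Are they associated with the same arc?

By the inscribed angle theorem, if both angles subtend the same arc, the inscribed angle must be half the central angle.
Half of 112° = 56°, which equals the given inscribed angle of 56°.
Therefore, yes, they correspond to the same arc.

Yes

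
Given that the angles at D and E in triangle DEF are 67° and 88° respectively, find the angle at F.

By the triangle angle sum property, the three interior angles of any triangle add up to 180°.
We know angle D = 67° and angle E = 88°, so their sum is 155°.
Therefore angle F = 180° - 155° = 25°.

25 degrees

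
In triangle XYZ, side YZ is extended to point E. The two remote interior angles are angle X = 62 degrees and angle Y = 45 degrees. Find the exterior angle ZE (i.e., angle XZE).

The interior angle at Z is 180 - 62 - 45 = 73 degrees.
The exterior angle and interior angle at Z are supplementary:
Exterior angle = 180 - 73 = 107 degrees.

107 degrees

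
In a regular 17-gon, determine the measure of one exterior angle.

Each exterior angle of a regular n-gon is 360 / n.
For n = 17: 360 / 17 = 360/17 degrees.

360/17 degrees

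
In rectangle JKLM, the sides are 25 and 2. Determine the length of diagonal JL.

Using the Pythagorean theorem:
d² = 25² + 2² = 625 + 4 = 629
d = sqrt(629)

sqrt(629)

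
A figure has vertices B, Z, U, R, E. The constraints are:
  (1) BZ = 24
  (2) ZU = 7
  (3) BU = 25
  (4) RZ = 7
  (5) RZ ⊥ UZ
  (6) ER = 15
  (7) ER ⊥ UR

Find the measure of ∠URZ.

Step 1: By the law of cosines on triangle RZU: RU² = 7² + 7² − 2·7·7·cos(90°) = 98, so RU = 7·√2.
Step 2: By the inverse law of cosines on triangle URZ: cos(∠URZ) = ((7·√2)² + 7² − 7²) / (2·7·√2·7) = 98/138.59 = 0.7071, so ∠URZ = 45°.

Therefore, the measure of angle ∠URZ = 45°.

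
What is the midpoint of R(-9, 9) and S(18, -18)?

The midpoint is the average of the coordinates:
x: (-9 + 18)/2 = 9/2
y: (9 + -18)/2 = -9/2
Midpoint = (9/2, -9/2)

(9/2, -9/2)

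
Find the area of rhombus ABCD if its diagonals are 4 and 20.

Area = (4 * 20) / 2 = 80 / 2 = 40

40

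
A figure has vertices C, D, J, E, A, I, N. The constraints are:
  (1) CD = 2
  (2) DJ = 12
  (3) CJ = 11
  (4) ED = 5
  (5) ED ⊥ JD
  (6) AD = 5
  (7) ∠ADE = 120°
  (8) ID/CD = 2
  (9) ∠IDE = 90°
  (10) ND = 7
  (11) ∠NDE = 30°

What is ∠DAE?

Step 1: By the law of cosines on triangle ADE: AE² = 5² + 5² − 2·5·5·cos(120°) = 75, so AE = 5·√3.
Step 2: By the inverse law of cosines on triangle DAE: cos(∠DAE) = (5² + (5·√3)² − 5²) / (2·5·5·√3) = 75/86.6 = 0.866, so ∠DAE = 30°.

Therefore, the measure of angle ∠DAE = 30°.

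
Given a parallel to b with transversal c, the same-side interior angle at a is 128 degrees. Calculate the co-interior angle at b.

Co-interior angles sum to 180: 180 - 128 = 52 degrees.

52 degrees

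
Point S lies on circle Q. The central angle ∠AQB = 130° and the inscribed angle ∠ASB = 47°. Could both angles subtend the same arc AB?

By the inscribed angle theorem, the inscribed angle for a central angle of 130° should be 130° / 2 = 65°.
The given inscribed angle is 47°, which does not equal 65°.
Therefore, no, they do not correspond to the same arc.

No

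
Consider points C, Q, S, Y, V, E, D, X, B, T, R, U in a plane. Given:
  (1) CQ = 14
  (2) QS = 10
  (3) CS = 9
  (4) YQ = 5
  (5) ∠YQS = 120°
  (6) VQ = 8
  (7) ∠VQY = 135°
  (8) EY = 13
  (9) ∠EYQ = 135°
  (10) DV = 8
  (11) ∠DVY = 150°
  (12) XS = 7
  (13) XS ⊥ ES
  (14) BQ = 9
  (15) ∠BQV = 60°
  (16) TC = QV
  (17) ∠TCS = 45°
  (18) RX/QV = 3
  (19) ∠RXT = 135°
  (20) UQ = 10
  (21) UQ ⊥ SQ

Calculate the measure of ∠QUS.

Step 1: By the law of cosines on triangle UQS: US² = 10² + 10² − 2·10·10·cos(90°) = 200, so US = 10·√2.
Step 2: By the inverse law of cosines on triangle QUS: cos(∠QUS) = (10² + (10·√2)² − 10²) / (2·10·10·√2) = 200/282.84 = 0.7071, so ∠QUS = 45°.

Therefore, the measure of angle ∠QUS = 45°.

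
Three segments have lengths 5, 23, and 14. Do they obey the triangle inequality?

Check the triangle inequality: 5 + 14 = 19 ≤ 23.
Since the sum of two sides does not exceed the third, no triangle can be formed.

No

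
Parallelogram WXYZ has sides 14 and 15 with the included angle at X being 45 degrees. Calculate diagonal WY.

Law of cosines: d^2 = 14^2 + 15^2 - 2(14)(15)cos(45°) = 421 - 210*sqrt(2), so d = sqrt(421 - 210*sqrt(2)).

sqrt(421 - 210*sqrt(2))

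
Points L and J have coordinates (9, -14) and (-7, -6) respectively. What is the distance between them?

The horizontal distance is |-7 - 9| = 16 and the vertical distance is |-6 - -14| = 8.
By the Pythagorean theorem, d = sqrt(16^2 + 8^2) = sqrt(320) = 8*sqrt(5).

8*sqrt(5)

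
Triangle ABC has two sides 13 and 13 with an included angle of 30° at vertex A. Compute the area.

When two sides and the included angle are known, the area formula is (1/2)ab sin(C).
The height from one side to the opposite vertex is 13 sin(30°) = 13/2.
Area = (1/2) * 13 * 13/2 = 169/4.

169/4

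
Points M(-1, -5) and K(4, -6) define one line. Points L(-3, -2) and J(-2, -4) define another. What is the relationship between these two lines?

Slope of line 1: m1 = (-6 - -5)/(4 - -1) = -1/5 = -1/5
Slope of line 2: m2 = (-4 - -2)/(-2 - -3) = -2/1 = -2
For parallel lines we need equal slopes: -1/5 != -2.
For perpendicular lines we need m1*m2 = -1: (-1/5)(-2) = 2/5 != -1.
Since neither condition holds, the lines are neither parallel nor perpendicular.

Neither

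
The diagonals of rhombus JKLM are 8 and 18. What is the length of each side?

Half-diagonals are 4 and 9. side = sqrt(4^2 + 9^2) = sqrt(97)

sqrt(97)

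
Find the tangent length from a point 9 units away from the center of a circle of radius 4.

Let T be the point of tangency. Then CT ⊥ PT (radius ⊥ tangent).
In right triangle CTP: CP² = CT² + PT²
9² = 4² + PT²
PT² = 65, PT = sqrt(65)

sqrt(65)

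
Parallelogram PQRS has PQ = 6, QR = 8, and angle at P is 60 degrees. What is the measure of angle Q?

Opposite sides of a parallelogram are parallel, so consecutive angles form co-interior angles on a transversal.
Co-interior angles sum to 180°, giving angle Q = 180 - 60 = 120 degrees.

120 degrees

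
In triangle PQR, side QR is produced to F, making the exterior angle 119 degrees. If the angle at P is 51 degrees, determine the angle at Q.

The exterior angle theorem states that an exterior angle equals the sum of the two non-adjacent interior angles.
So 119 = 51 + angle Q, which gives angle Q = 119 - 51 = 68 degrees.

68 degrees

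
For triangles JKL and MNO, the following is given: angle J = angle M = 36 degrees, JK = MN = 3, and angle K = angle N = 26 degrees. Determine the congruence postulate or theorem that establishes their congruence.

The given information provides:
angle J = angle M = 36 degrees, JK = MN = 3, and angle K = angle N = 26 degrees
This matches the ASA congruence theorem.
Two pairs of corresponding angles and the included side are equal (Angle-Side-Angle).

ASA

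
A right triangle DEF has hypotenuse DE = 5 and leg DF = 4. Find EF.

EF = sqrt(5^2 - 4^2) = sqrt(9) = 3

3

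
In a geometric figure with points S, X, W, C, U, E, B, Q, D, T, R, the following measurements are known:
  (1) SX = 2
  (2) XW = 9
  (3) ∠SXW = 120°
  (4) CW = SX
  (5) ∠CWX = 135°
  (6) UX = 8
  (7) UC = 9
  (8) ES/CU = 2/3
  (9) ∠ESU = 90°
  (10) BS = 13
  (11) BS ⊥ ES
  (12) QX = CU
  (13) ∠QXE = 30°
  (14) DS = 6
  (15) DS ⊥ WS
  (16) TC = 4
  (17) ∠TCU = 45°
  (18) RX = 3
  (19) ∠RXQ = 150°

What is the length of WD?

Step 1: By the law of cosines on triangle SXW: SW² = 2² + 9² − 2·2·9·cos(120°) = 103, so SW = √103.
Step 2: By the law of cosines on triangle WSD: WD² = √103² + 6² − 2·√103·6·cos(90°) = 139, so WD = √139.

Therefore, the length of WD = √139.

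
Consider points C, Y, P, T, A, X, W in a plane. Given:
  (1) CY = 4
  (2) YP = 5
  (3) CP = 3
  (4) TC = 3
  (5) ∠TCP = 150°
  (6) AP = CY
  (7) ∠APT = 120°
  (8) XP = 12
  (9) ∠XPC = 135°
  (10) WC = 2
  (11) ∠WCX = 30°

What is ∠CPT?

Step 1: By the law of cosines on triangle PCT: PT² = 3² + 3² − 2·3·3·cos(150°) = 33.59, so PT ≈ 5.8.
Step 2: By the inverse law of cosines on triangle CPT: cos(∠CPT) = (3² + 5.8² − 3²) / (2·3·5.8) = 33.59/34.77 = 0.9659, so ∠CPT = 15°.

Therefore, the measure of angle ∠CPT = 15°.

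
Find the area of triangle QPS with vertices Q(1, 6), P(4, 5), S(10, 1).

Shoelace: Area = (1/2)|1(5-1) + 4(1-6) + 10(6-5)| = (1/2)(6) = 3

3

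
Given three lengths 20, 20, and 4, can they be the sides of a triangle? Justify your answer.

For three segments to close into a triangle, no single side can be as long as the other two combined.
The longest side is 20, and 4 + 20 = 24 > 20.
A triangle can be formed.

Yes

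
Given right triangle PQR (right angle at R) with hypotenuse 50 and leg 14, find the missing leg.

Rearranging the Pythagorean theorem to solve for the unknown leg:
leg^2 = hypotenuse^2 - known_leg^2 = 2500 - 196 = 2304
leg = sqrt(2304) = 48.

48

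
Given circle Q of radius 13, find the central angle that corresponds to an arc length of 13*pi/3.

The full circumference is 2πr = 26*pi.
The arc is 13*pi/3 / 26*pi = 1/6 of the full circle.
So the central angle = 1/6 × 360° = 60°.

60°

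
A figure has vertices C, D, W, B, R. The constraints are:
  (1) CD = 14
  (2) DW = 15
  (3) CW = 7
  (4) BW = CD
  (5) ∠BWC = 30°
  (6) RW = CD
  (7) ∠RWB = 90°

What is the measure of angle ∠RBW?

From the given relations: BW = CD = 14; RW = CD = 14.
Step 1: By the law of cosines on triangle BWR: BR² = 14² + 14² − 2·14·14·cos(90°) = 392, so BR = 14·√2.
Step 2: By the inverse law of cosines on triangle RBW: cos(∠RBW) = ((14·√2)² + 14² − 14²) / (2·14·√2·14) = 392/554.37 = 0.7071, so ∠RBW = 45°.

Therefore, the measure of angle ∠RBW = 45°.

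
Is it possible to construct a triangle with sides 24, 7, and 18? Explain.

Yes.
The triangle inequality requires that the sum of any two sides exceeds the third.
Here 7 + 18 = 25 > 24, so the condition is met.

Yes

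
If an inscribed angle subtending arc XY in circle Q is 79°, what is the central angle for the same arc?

The inscribed angle theorem states that a central angle is always twice any inscribed angle that subtends the same arc.
Since the inscribed angle is 79°, the central angle = 2 × 79° = 158°.

158°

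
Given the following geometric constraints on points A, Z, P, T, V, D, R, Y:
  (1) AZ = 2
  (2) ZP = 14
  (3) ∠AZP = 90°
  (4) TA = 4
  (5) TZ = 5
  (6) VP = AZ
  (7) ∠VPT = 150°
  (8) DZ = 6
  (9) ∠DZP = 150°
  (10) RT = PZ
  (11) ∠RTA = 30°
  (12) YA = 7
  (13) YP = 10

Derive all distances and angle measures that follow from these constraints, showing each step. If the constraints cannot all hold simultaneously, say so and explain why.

The constraints are consistent.

From the given relations:
  VP = AZ = 2
  RT = PZ = 14

Step 1: From AZ = 2, ZP = 14, and ∠AZP = 90°, by the law of cosines:
  AP² = AZ² + ZP² - 2·AZ·ZP·cos(90°) = 4 + 196 - 0 = 200
  AP = 10·√2

Step 2: From AT = 4, TR = 14, and ∠ATR = 30°, by the law of cosines:
  AR² = AT² + TR² - 2·AT·TR·cos(30°) = 16 + 196 - 96.99 = 115
  AR ≈ 10.72

Step 3: From PZ = 14, ZD = 6, and ∠PZD = 150°, by the law of cosines:
  PD² = PZ² + ZD² - 2·PZ·ZD·cos(150°) = 196 + 36 + 145.5 = 377.5
  PD ≈ 19.43

Step 4: From AT = 4, AZ = 2, TZ = 5, by the inverse law of cosines:
  cos(∠TAZ) = (AT² + AZ² - TZ²) / (2·AT·AZ)
  ∠TAZ = 108.21°

Step 5: From ZA = 2, ZT = 5, AT = 4, by the inverse law of cosines:
  cos(∠AZT) = (ZA² + ZT² - AT²) / (2·ZA·ZT)
  ∠AZT = 49.46°

Step 6: From TA = 4, TZ = 5, AZ = 2, by the inverse law of cosines:
  cos(∠ATZ) = (TA² + TZ² - AZ²) / (2·TA·TZ)
  ∠ATZ = 22.33°

Step 7: From AP = 10·√2, AY = 7, PY = 10, by the inverse law of cosines:
  cos(∠PAY) = (AP² + AY² - PY²) / (2·AP·AY)
  ∠PAY = 41.19°

Step 8: From AP = 10·√2, AZ = 2, PZ = 14, by the inverse law of cosines:
  cos(∠PAZ) = (AP² + AZ² - PZ²) / (2·AP·AZ)
  ∠PAZ = 81.87°

Step 9: From AR = 10.72, AT = 4, RT = 14, by the inverse law of cosines:
  cos(∠RAT) = (AR² + AT² - RT²) / (2·AR·AT)
  ∠RAT = 139.25°

Step 10: From PA = 10·√2, PY = 10, AY = 7, by the inverse law of cosines:
  cos(∠APY) = (PA² + PY² - AY²) / (2·PA·PY)
  ∠APY = 27.45°

Step 11: From PA = 10·√2, PZ = 14, AZ = 2, by the inverse law of cosines:
  cos(∠APZ) = (PA² + PZ² - AZ²) / (2·PA·PZ)
  ∠APZ = 8.13°

Step 12: From PD = 19.43, PZ = 14, DZ = 6, by the inverse law of cosines:
  cos(∠DPZ) = (PD² + PZ² - DZ²) / (2·PD·PZ)
  ∠DPZ = 8.88°

Step 13: From DP = 19.43, DZ = 6, PZ = 14, by the inverse law of cosines:
  cos(∠PDZ) = (DP² + DZ² - PZ²) / (2·DP·DZ)
  ∠PDZ = 21.12°

Step 14: From RA = 10.72, RT = 14, AT = 4, by the inverse law of cosines:
  cos(∠ART) = (RA² + RT² - AT²) / (2·RA·RT)
  ∠ART = 10.75°

Step 15: From YA = 7, YP = 10, AP = 10·√2, by the inverse law of cosines:
  cos(∠AYP) = (YA² + YP² - AP²) / (2·YA·YP)
  ∠AYP = 111.36°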